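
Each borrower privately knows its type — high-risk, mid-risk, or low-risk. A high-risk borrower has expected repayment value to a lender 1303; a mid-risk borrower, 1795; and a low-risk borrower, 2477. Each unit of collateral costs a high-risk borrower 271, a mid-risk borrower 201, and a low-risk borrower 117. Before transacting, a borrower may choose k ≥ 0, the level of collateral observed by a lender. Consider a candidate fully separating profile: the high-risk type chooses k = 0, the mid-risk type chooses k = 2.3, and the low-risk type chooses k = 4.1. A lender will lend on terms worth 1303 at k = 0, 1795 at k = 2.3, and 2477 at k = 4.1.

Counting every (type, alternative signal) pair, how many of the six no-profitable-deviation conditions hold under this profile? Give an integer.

4

Mid-risk (own payoff 1795 − 201×2.3 = 1332.7): to k=0 gives 1303 → no gain ✓; to k=4.1 gives 2477 − 201×4.1 = 1652.9 → profitable ✗.
Low-risk (own payoff 2477 − 117×4.1 = 1997.3): to k=0 gives 1303 → no gain ✓; to k=2.3 gives 1795 − 117×2.3 = 1525.9 → no gain ✓.
High-risk (own payoff 1303): to k=2.3 gives 1795 − 271×2.3 = 1171.7 → no gain ✓; to k=4.1 gives 2477 − 271×4.1 = 1365.9 → profitable ✗.
4 of the 6 constraints hold; not an equilibrium.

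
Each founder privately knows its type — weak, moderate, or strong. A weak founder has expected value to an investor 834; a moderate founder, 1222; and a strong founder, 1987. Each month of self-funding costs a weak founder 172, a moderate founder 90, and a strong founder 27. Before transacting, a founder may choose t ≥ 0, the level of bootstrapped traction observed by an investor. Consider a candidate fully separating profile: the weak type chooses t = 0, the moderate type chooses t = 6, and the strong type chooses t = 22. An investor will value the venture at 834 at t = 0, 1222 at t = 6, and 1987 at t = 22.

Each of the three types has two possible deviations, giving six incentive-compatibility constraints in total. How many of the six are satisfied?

Strong (own payoff 1987 − 27×22 = 1393): to t=0 gives 834 → no gain ✓; to t=6 gives 1222 − 27×6 = 1060 → no gain ✓.
Moderate (own payoff 1222 − 90×6 = 682): to t=0 gives 834 → profitable ✗; to t=22 gives 1987 − 90×22 = 7 → no gain ✓.
Weak (own payoff 834): to t=6 gives 1222 − 172×6 = 190 → no gain ✓; to t=22 gives 1987 − 172×22 = -1797 → no gain ✓.
5 of the 6 constraints hold; not an equilibrium.

5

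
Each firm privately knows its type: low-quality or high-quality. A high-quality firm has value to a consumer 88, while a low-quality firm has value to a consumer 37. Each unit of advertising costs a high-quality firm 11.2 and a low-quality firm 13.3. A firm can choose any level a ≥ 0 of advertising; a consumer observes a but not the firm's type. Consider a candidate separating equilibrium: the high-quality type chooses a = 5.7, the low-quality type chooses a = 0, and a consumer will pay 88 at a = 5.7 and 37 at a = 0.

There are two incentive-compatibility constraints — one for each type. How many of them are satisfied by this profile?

Low-quality type: stay at 0 → 37; mimic → 88 − 13.3 × 5.7 = 12.19. IC holds (37 ≥ 12.19).
High-quality type: signal → 88 − 11.2 × 5.7 = 24.16; deviate to 0 → 37. IC fails (24.16 < 37).
1 of 2 constraints hold, so this profile is not an equilibrium.

1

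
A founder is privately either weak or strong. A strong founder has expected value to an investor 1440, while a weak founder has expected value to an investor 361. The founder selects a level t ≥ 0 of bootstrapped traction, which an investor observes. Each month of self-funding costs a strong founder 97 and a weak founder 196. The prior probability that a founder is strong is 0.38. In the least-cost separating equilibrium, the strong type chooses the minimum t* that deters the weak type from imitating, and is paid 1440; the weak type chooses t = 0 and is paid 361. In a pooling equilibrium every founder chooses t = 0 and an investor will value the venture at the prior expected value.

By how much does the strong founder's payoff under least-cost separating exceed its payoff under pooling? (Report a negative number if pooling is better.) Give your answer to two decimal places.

134.99

Least-cost separating signal: t* solves 361 = 1440 − 196·t*, so t* = (1440 − 361)/196 ≈ 5.5051.
Strong type's separating payoff: 1440 − 97 × t* = 1440 − 97 × (1440 − 361)/196 = 1440 − 104663/196 ≈ 906.0051.
Pooling payoff: 0.38 × 1440 + 0.62 × 361 = 771.02.
Difference: 906.0051 − 771.02 = 134.9851, i.e. 134.99 to two decimal places.
The strong type prefers to separate.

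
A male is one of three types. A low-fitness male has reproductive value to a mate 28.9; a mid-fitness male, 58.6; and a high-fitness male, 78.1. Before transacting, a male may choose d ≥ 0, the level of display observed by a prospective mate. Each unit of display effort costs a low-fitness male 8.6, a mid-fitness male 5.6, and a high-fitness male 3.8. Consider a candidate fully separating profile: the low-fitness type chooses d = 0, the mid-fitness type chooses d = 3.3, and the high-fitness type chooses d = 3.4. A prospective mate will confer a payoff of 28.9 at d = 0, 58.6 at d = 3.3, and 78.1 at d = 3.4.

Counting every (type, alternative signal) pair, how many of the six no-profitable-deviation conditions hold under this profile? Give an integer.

3

Mid-fitness (own payoff 58.6 − 5.6×3.3 = 40.12): to d=0 gives 28.9 → no gain ✓; to d=3.4 gives 78.1 − 5.6×3.4 = 59.06 → profitable ✗.
Low-fitness (own payoff 28.9): to d=3.3 gives 58.6 − 8.6×3.3 = 30.22 → profitable ✗; to d=3.4 gives 78.1 − 8.6×3.4 = 48.86 → profitable ✗.
High-fitness (own payoff 78.1 − 3.8×3.4 = 65.18): to d=0 gives 28.9 → no gain ✓; to d=3.3 gives 58.6 − 3.8×3.3 = 46.06 → no gain ✓.
3 of the 6 constraints hold; not an equilibrium.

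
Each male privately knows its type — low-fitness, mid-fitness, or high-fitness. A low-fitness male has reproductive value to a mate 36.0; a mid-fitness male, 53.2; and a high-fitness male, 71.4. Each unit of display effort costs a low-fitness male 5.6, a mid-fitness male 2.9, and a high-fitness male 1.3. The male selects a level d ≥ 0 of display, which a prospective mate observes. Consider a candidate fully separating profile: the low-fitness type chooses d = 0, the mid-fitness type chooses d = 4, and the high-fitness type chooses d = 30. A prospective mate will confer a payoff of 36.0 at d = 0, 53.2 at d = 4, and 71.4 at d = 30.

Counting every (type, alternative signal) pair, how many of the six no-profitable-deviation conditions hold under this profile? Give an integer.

Low-fitness (own payoff 36.0): to d=4 gives 53.2 − 5.6×4 = 30.8 → no gain ✓; to d=30 gives 71.4 − 5.6×30 = -96.6 → no gain ✓.
High-fitness (own payoff 71.4 − 1.3×30 = 32.4): to d=0 gives 36.0 → profitable ✗; to d=4 gives 53.2 − 1.3×4 = 48 → profitable ✗.
Mid-fitness (own payoff 53.2 − 2.9×4 = 41.6): to d=0 gives 36.0 → no gain ✓; to d=30 gives 71.4 − 2.9×30 = -15.6 → no gain ✓.
4 of the 6 constraints hold; not an equilibrium.

4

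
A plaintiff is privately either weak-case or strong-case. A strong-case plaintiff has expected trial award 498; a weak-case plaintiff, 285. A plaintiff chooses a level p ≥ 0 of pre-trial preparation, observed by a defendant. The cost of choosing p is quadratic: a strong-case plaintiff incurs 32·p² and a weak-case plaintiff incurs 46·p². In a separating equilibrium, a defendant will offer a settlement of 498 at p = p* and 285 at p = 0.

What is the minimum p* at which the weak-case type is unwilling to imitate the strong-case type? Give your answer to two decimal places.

2.15

The weak-case type at p = 0 receives 285; imitating at p* yields 498 − 46·p*².
Indifference: 285 = 498 − 46·p*², so p*² = (498 − 285) / 46 ≈ 4.6304.
p* = √4.6304 ≈ 2.15.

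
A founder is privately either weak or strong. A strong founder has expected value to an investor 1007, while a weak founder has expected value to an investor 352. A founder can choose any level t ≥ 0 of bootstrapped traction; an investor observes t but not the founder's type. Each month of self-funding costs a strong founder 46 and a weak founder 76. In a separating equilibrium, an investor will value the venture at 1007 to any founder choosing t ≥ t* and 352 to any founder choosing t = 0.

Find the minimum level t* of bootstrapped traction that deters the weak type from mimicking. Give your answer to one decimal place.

A weak founder choosing t = 0 receives 352.
Imitating at t* instead would pay 1007 at cost 76·t*, netting 1007 − 76·t*.
Indifference: 352 = 1007 − 76·t*, so t* = (1007 − 352) / 76 ≈ 8.6.
At t* the weak type's incentive constraint just binds; the strong type strictly prefers t* since its per-unit cost is lower.

8.6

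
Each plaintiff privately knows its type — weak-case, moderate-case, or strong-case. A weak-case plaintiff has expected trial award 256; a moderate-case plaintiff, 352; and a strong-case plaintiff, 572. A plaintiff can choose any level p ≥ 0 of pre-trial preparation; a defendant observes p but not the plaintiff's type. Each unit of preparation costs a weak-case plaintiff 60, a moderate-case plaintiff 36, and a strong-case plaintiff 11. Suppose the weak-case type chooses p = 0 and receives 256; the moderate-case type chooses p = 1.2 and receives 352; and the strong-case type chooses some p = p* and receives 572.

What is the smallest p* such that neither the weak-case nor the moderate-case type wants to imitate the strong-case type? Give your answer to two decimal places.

Moderate-case type (on-path payoff 352 − 36×1.2 = 308.8) won't mimic when 308.8 ≥ 572 − 36·p*, i.e. p* ≥ 7.31.
Weak-case type (on-path payoff 256) won't mimic when 256 ≥ 572 − 60·p*, i.e. p* ≥ 5.27.
Both must hold, so p* = max(5.27, 7.31) = 7.31. The moderate-case type's constraint binds.

7.31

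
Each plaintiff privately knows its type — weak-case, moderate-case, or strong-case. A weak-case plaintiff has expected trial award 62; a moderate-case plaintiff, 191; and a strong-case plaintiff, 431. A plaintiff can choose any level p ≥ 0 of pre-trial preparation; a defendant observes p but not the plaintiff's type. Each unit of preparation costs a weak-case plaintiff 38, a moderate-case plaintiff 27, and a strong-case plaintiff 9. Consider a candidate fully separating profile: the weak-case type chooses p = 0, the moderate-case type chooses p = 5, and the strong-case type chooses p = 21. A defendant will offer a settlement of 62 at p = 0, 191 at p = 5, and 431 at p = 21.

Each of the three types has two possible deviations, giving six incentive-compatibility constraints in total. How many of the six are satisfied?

Strong-case (own payoff 431 − 9×21 = 242): to p=0 gives 62 → no gain ✓; to p=5 gives 191 − 9×5 = 146 → no gain ✓.
Weak-case (own payoff 62): to p=5 gives 191 − 38×5 = 1 → no gain ✓; to p=21 gives 431 − 38×21 = -367 → no gain ✓.
Moderate-case (own payoff 191 − 27×5 = 56): to p=0 gives 62 → profitable ✗; to p=21 gives 431 − 27×21 = -136 → no gain ✓.
5 of the 6 constraints hold; not an equilibrium.

5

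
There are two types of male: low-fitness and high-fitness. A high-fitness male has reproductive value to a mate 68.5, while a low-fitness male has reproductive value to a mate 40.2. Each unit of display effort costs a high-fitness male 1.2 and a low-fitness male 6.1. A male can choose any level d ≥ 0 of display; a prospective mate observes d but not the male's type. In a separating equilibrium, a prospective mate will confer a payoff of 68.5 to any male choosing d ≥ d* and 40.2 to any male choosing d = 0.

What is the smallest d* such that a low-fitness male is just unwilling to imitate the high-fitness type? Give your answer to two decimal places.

A low-fitness male choosing d = 0 receives 40.2.
Imitating at d* instead would pay 68.5 at cost 6.1·d*, netting 68.5 − 6.1·d*.
Indifference: 40.2 = 68.5 − 6.1·d*, so d* = (68.5 − 40.2) / 6.1 ≈ 4.64.
This is the low-fitness type's binding incentive-compatibility constraint; any d ≥ 4.64 sustains separation on that side.

4.64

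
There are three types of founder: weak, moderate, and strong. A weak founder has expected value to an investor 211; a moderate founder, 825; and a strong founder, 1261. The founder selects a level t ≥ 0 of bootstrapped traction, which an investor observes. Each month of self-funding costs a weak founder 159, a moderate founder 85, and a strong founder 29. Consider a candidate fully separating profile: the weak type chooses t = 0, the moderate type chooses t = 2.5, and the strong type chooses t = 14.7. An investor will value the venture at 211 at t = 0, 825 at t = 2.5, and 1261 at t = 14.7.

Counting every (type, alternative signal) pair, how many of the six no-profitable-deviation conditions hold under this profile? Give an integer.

5

Strong (own payoff 1261 − 29×14.7 = 834.7): to t=0 gives 211 → no gain ✓; to t=2.5 gives 825 − 29×2.5 = 752.5 → no gain ✓.
Weak (own payoff 211): to t=2.5 gives 825 − 159×2.5 = 427.5 → profitable ✗; to t=14.7 gives 1261 − 159×14.7 = -1076.3 → no gain ✓.
Moderate (own payoff 825 − 85×2.5 = 612.5): to t=0 gives 211 → no gain ✓; to t=14.7 gives 1261 − 85×14.7 = 11.5 → no gain ✓.
5 of the 6 constraints hold; not an equilibrium.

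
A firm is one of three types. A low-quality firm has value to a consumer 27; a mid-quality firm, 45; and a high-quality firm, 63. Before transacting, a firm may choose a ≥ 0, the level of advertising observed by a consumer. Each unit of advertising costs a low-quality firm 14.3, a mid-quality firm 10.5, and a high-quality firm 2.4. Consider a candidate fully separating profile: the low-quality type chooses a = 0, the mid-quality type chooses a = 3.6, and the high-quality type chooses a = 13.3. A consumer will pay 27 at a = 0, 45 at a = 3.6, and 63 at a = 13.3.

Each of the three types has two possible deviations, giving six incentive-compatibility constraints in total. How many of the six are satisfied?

Low-quality (own payoff 27): to a=3.6 gives 45 − 14.3×3.6 = -6.48 → no gain ✓; to a=13.3 gives 63 − 14.3×13.3 = -127.19 → no gain ✓.
Mid-quality (own payoff 45 − 10.5×3.6 = 7.2): to a=0 gives 27 → profitable ✗; to a=13.3 gives 63 − 10.5×13.3 = -76.65 → no gain ✓.
High-quality (own payoff 63 − 2.4×13.3 = 31.08): to a=0 gives 27 → no gain ✓; to a=3.6 gives 45 − 2.4×3.6 = 36.36 → profitable ✗.
4 of the 6 constraints hold; not an equilibrium.

4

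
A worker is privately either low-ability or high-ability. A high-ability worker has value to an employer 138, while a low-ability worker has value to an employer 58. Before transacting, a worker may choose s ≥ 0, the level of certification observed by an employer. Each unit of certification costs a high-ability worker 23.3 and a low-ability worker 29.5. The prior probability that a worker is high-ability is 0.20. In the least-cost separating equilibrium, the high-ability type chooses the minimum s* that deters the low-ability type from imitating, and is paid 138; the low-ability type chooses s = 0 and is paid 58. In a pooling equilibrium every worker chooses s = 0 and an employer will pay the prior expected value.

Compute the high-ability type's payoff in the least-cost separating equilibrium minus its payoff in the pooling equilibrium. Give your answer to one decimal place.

0.8

Least-cost separating signal: s* solves 58 = 138 − 29.5·s*, so s* = (138 − 58)/29.5 ≈ 2.7119.
High-ability type's separating payoff: 138 − 23.3 × s* = 138 − 23.3 × (138 − 58)/29.5 = 138 − 1864/29.5 ≈ 74.814.
Pooling payoff: 0.20 × 138 + 0.80 × 58 = 74.
Difference: 74.814 − 74 = 0.814, i.e. 0.8 to one decimal place.
The high-ability type prefers to separate.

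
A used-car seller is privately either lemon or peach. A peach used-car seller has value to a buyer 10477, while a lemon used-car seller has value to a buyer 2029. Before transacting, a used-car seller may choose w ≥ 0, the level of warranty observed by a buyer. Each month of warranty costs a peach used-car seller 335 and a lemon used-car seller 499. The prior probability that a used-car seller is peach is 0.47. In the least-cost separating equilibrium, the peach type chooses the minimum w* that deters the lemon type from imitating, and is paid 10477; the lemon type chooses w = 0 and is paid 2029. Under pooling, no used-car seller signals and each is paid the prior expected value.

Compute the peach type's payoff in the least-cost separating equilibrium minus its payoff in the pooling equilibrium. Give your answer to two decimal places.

Least-cost separating signal: w* solves 2029 = 10477 − 499·w*, so w* = (10477 − 2029)/499 ≈ 16.9299.
Peach type's separating payoff: 10477 − 335 × w* = 10477 − 335 × (10477 − 2029)/499 = 10477 − 2830080/499 ≈ 4805.4970.
Pooling payoff: 0.47 × 10477 + 0.53 × 2029 = 5999.56.
Difference: 4805.4970 − 5999.56 = -1194.063, i.e. -1194.06 to two decimal places.
The peach type would prefer the pooling outcome.

-1194.06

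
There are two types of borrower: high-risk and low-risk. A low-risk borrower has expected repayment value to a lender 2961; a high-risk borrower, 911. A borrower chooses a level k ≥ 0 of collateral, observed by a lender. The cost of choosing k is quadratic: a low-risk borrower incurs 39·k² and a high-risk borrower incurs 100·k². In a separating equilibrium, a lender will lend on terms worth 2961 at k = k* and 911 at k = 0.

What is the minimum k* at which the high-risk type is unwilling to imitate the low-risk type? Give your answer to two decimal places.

The high-risk type at k = 0 receives 911; imitating at k* yields 2961 − 100·k*².
Indifference: 911 = 2961 − 100·k*², so k*² = (2961 − 911) / 100 = 20.5.
k* = √20.5 ≈ 4.53.

4.53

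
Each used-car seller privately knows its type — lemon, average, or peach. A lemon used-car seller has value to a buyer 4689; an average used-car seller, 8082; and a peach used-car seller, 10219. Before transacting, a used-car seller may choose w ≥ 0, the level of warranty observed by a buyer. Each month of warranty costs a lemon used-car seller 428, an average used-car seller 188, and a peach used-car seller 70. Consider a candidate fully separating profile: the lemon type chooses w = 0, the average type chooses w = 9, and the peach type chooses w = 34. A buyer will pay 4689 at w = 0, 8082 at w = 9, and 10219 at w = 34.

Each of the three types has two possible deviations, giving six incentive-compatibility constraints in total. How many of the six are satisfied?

6

Average (own payoff 8082 − 188×9 = 6390): to w=0 gives 4689 → no gain ✓; to w=34 gives 10219 − 188×34 = 3827 → no gain ✓.
Lemon (own payoff 4689): to w=9 gives 8082 − 428×9 = 4230 → no gain ✓; to w=34 gives 10219 − 428×34 = -4333 → no gain ✓.
Peach (own payoff 10219 − 70×34 = 7839): to w=0 gives 4689 → no gain ✓; to w=9 gives 8082 − 70×9 = 7452 → no gain ✓.
6 of the 6 constraints hold; this profile is a separating equilibrium.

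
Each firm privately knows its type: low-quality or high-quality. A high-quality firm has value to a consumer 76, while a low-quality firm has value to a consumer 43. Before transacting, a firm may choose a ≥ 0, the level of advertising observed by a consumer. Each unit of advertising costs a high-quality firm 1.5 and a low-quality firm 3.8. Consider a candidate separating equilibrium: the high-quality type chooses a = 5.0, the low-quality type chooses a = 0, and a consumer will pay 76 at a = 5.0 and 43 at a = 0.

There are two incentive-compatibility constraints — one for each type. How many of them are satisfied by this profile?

Low-quality type: stay at 0 → 43; mimic → 76 − 3.8 × 5.0 = 57. IC fails (43 < 57).
High-quality type: signal → 76 − 1.5 × 5.0 = 68.5; deviate to 0 → 43. IC holds (68.5 ≥ 43).
1 of 2 constraints hold, so this profile is not an equilibrium.

1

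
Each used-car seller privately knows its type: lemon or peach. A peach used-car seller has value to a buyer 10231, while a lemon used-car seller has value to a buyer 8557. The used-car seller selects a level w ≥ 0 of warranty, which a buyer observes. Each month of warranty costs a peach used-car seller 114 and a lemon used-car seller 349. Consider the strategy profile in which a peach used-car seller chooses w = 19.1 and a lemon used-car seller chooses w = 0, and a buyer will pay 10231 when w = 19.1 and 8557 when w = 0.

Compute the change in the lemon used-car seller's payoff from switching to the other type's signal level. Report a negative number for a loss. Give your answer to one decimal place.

Playing w = 0 the lemon used-car seller receives 8557.
Deviating to w = 19.1 brings payment 10231 at cost 349 × 19.1 = 6665.9, netting 3565.1.
Gain from deviating: 3565.1 − 8557 = -4991.9.
The gain is negative, so the lemon type's incentive-compatibility constraint is satisfied.

-4991.9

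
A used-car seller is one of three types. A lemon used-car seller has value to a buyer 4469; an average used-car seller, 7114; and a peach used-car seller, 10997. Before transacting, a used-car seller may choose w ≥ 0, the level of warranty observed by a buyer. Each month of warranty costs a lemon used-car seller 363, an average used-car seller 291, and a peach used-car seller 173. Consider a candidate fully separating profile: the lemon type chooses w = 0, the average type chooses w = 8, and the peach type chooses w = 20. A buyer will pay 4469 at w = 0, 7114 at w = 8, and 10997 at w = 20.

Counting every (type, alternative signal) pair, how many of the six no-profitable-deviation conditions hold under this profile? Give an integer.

5

Peach (own payoff 10997 − 173×20 = 7537): to w=0 gives 4469 → no gain ✓; to w=8 gives 7114 − 173×8 = 5730 → no gain ✓.
Lemon (own payoff 4469): to w=8 gives 7114 − 363×8 = 4210 → no gain ✓; to w=20 gives 10997 − 363×20 = 3737 → no gain ✓.
Average (own payoff 7114 − 291×8 = 4786): to w=0 gives 4469 → no gain ✓; to w=20 gives 10997 − 291×20 = 5177 → profitable ✗.
5 of the 6 constraints hold; not an equilibrium.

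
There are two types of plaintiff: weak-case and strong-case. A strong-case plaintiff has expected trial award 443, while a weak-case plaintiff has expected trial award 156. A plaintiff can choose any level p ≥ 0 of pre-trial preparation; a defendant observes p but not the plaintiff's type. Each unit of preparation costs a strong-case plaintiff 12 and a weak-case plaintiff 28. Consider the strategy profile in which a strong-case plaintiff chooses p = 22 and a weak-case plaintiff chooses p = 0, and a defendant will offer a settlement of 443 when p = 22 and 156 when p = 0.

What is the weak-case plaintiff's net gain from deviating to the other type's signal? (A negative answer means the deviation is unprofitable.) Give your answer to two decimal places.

Playing p = 0 the weak-case plaintiff receives 156.
Deviating to p = 22 brings payment 443 at cost 28 × 22 = 616, netting -173.
Gain from deviating: -173 − 156 = -329.00.
The gain is negative, so the weak-case type's incentive-compatibility constraint is satisfied.

-329.00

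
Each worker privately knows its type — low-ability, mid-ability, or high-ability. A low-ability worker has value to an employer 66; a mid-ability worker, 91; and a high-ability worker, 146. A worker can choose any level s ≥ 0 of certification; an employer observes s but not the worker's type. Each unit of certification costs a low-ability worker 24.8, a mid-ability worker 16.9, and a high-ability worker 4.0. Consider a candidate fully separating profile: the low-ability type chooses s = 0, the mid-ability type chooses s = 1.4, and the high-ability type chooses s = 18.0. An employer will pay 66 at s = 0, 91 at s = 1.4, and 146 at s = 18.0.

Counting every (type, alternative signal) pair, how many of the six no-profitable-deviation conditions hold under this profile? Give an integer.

5

Low-ability (own payoff 66): to s=1.4 gives 91 − 24.8×1.4 = 56.28 → no gain ✓; to s=18.0 gives 146 − 24.8×18.0 = -300.4 → no gain ✓.
High-ability (own payoff 146 − 4.0×18.0 = 74): to s=0 gives 66 → no gain ✓; to s=1.4 gives 91 − 4.0×1.4 = 85.4 → profitable ✗.
Mid-ability (own payoff 91 − 16.9×1.4 = 67.34): to s=0 gives 66 → no gain ✓; to s=18.0 gives 146 − 16.9×18.0 = -158.2 → no gain ✓.
5 of the 6 constraints hold; not an equilibrium.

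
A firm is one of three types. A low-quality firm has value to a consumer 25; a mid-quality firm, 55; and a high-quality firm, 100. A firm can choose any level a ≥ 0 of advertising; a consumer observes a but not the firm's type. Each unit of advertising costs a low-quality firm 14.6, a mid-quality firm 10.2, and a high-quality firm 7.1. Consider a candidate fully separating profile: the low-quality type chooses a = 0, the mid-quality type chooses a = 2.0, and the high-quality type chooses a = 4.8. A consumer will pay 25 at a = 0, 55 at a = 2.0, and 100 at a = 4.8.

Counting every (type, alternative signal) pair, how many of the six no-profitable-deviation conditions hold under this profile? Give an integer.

Mid-quality (own payoff 55 − 10.2×2.0 = 34.6): to a=0 gives 25 → no gain ✓; to a=4.8 gives 100 − 10.2×4.8 = 51.04 → profitable ✗.
High-quality (own payoff 100 − 7.1×4.8 = 65.92): to a=0 gives 25 → no gain ✓; to a=2.0 gives 55 − 7.1×2.0 = 40.8 → no gain ✓.
Low-quality (own payoff 25): to a=2.0 gives 55 − 14.6×2.0 = 25.8 → profitable ✗; to a=4.8 gives 100 − 14.6×4.8 = 29.92 → profitable ✗.
3 of the 6 constraints hold; not an equilibrium.

3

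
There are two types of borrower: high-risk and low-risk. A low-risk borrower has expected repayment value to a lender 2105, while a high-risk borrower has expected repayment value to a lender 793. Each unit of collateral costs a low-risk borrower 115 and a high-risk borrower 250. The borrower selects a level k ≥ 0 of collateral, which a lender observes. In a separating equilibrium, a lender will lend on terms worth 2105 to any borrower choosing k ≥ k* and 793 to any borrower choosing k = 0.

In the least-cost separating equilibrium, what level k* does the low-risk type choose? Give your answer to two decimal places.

A high-risk borrower choosing k = 0 receives 793.
Imitating at k* instead would pay 2105 at cost 250·k*, netting 2105 − 250·k*.
Indifference: 793 = 2105 − 250·k*, so k* = (2105 − 793) / 250 ≈ 5.25.
At k* the high-risk type's incentive constraint just binds; the low-risk type strictly prefers k* since its per-unit cost is lower.

5.25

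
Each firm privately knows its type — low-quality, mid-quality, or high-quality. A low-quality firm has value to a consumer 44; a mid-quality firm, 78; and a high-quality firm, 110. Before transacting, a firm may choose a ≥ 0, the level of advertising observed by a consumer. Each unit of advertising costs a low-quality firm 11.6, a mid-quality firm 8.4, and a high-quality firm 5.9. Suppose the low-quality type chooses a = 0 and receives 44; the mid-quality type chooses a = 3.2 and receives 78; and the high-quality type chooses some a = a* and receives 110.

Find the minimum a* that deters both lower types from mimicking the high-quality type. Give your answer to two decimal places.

7.01

Mid-quality type (on-path payoff 78 − 8.4×3.2 = 51.12) won't mimic when 51.12 ≥ 110 − 8.4·a*, i.e. a* ≥ 7.01.
Low-quality type (on-path payoff 44) won't mimic when 44 ≥ 110 − 11.6·a*, i.e. a* ≥ 5.69.
Both must hold, so a* = max(5.69, 7.01) = 7.01. The mid-quality type's constraint binds.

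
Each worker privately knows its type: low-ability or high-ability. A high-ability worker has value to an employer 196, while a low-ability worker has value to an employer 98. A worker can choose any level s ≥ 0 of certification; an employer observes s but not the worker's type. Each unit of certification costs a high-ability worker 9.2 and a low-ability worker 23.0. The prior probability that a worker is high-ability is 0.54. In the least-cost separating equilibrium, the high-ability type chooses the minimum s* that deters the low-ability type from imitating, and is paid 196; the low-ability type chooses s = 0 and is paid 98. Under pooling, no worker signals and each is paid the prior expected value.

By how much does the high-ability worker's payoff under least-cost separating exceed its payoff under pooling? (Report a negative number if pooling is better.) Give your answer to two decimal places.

Least-cost separating signal: s* solves 98 = 196 − 23.0·s*, so s* = (196 − 98)/23.0 ≈ 4.2609.
High-ability type's separating payoff: 196 − 9.2 × s* = 196 − 9.2 × (196 − 98)/23.0 = 196 − 901.6/23.0 = 156.8.
Pooling payoff: 0.54 × 196 + 0.46 × 98 = 150.92.
Difference: 156.8 − 150.92 = 5.88.
The high-ability type prefers to separate.

5.88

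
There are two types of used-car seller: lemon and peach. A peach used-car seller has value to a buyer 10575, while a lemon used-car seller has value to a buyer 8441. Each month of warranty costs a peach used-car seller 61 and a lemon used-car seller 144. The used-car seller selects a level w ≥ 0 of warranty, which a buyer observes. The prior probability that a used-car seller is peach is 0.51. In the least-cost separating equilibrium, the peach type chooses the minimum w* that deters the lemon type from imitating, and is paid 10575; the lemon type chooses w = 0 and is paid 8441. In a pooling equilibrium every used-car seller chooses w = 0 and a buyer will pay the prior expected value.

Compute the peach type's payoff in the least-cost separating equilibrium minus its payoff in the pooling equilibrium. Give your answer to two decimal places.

Least-cost separating signal: w* solves 8441 = 10575 − 144·w*, so w* = (10575 − 8441)/144 ≈ 14.8194.
Peach type's separating payoff: 10575 − 61 × w* = 10575 − 61 × (10575 − 8441)/144 = 10575 − 130174/144 ≈ 9671.0139.
Pooling payoff: 0.51 × 10575 + 0.49 × 8441 = 9529.34.
Difference: 9671.0139 − 9529.34 = 141.6739, i.e. 141.67 to two decimal places.
The peach type prefers to separate.

141.67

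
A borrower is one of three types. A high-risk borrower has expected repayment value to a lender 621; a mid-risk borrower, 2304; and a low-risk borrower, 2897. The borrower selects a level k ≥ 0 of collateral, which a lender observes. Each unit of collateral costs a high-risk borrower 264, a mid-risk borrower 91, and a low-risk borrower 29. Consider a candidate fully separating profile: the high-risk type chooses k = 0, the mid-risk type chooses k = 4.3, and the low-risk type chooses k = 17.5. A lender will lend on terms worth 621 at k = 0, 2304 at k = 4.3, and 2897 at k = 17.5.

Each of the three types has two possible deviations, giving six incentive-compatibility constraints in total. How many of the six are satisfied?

Low-risk (own payoff 2897 − 29×17.5 = 2389.5): to k=0 gives 621 → no gain ✓; to k=4.3 gives 2304 − 29×4.3 = 2179.3 → no gain ✓.
Mid-risk (own payoff 2304 − 91×4.3 = 1912.7): to k=0 gives 621 → no gain ✓; to k=17.5 gives 2897 − 91×17.5 = 1304.5 → no gain ✓.
High-risk (own payoff 621): to k=4.3 gives 2304 − 264×4.3 = 1168.8 → profitable ✗; to k=17.5 gives 2897 − 264×17.5 = -1723 → no gain ✓.
5 of the 6 constraints hold; not an equilibrium.

5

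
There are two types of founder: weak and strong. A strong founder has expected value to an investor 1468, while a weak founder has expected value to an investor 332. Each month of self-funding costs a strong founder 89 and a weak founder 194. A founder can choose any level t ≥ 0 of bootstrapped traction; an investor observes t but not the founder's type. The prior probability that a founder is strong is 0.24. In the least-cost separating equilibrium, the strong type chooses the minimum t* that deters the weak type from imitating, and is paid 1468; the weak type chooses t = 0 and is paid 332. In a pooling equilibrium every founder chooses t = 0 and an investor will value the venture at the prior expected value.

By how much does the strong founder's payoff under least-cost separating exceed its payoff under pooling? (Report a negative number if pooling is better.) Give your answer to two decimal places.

Least-cost separating signal: t* solves 332 = 1468 − 194·t*, so t* = (1468 − 332)/194 ≈ 5.8557.
Strong type's separating payoff: 1468 − 89 × t* = 1468 − 89 × (1468 − 332)/194 = 1468 − 101104/194 ≈ 946.8454.
Pooling payoff: 0.24 × 1468 + 0.76 × 332 = 604.64.
Difference: 946.8454 − 604.64 = 342.2054, i.e. 342.21 to two decimal places.
The strong type prefers to separate.

342.21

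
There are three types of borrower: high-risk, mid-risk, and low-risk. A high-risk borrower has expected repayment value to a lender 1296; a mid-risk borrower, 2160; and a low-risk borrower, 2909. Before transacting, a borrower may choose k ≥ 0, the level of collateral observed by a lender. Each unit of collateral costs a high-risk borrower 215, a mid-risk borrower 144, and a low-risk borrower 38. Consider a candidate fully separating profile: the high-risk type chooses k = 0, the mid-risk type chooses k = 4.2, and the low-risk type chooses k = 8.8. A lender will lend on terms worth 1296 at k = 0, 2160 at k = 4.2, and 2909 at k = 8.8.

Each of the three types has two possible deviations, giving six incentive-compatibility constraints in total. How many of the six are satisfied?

Mid-risk (own payoff 2160 − 144×4.2 = 1555.2): to k=0 gives 1296 → no gain ✓; to k=8.8 gives 2909 − 144×8.8 = 1641.8 → profitable ✗.
High-risk (own payoff 1296): to k=4.2 gives 2160 − 215×4.2 = 1257 → no gain ✓; to k=8.8 gives 2909 − 215×8.8 = 1017 → no gain ✓.
Low-risk (own payoff 2909 − 38×8.8 = 2574.6): to k=0 gives 1296 → no gain ✓; to k=4.2 gives 2160 − 38×4.2 = 2000.4 → no gain ✓.
5 of the 6 constraints hold; not an equilibrium.

5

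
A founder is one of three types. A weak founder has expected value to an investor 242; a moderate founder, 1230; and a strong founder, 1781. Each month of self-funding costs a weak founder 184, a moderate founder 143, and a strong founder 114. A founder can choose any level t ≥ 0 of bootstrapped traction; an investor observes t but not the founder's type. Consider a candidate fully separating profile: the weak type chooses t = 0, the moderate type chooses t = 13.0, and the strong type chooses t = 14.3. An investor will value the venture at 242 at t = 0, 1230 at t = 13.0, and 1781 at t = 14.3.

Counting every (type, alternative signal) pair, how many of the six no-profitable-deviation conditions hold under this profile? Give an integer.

3

Weak (own payoff 242): to t=13.0 gives 1230 − 184×13.0 = -1162 → no gain ✓; to t=14.3 gives 1781 − 184×14.3 = -850.2 → no gain ✓.
Moderate (own payoff 1230 − 143×13.0 = -629): to t=0 gives 242 → profitable ✗; to t=14.3 gives 1781 − 143×14.3 = -263.9 → profitable ✗.
Strong (own payoff 1781 − 114×14.3 = 150.8): to t=0 gives 242 → profitable ✗; to t=13.0 gives 1230 − 114×13.0 = -252 → no gain ✓.
3 of the 6 constraints hold; not an equilibrium.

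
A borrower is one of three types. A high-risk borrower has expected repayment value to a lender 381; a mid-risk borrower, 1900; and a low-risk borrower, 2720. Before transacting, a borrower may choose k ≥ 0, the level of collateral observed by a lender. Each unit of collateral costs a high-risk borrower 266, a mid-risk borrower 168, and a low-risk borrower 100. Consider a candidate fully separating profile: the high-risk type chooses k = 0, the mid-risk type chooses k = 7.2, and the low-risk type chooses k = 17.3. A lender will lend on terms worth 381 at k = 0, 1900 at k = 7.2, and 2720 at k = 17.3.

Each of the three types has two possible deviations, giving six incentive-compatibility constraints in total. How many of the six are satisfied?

High-risk (own payoff 381): to k=7.2 gives 1900 − 266×7.2 = -15.2 → no gain ✓; to k=17.3 gives 2720 − 266×17.3 = -1881.8 → no gain ✓.
Low-risk (own payoff 2720 − 100×17.3 = 990): to k=0 gives 381 → no gain ✓; to k=7.2 gives 1900 − 100×7.2 = 1180 → profitable ✗.
Mid-risk (own payoff 1900 − 168×7.2 = 690.4): to k=0 gives 381 → no gain ✓; to k=17.3 gives 2720 − 168×17.3 = -186.4 → no gain ✓.
5 of the 6 constraints hold; not an equilibrium.

5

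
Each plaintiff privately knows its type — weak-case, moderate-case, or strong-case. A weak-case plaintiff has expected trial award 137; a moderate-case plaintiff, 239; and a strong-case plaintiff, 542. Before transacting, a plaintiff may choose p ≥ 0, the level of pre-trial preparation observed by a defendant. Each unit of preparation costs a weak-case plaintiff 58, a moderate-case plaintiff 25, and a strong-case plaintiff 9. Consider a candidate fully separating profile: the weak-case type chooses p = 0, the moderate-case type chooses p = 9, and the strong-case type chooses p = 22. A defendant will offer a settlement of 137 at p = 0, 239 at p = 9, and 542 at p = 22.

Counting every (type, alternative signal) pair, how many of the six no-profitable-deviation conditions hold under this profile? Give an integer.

5

Strong-case (own payoff 542 − 9×22 = 344): to p=0 gives 137 → no gain ✓; to p=9 gives 239 − 9×9 = 158 → no gain ✓.
Weak-case (own payoff 137): to p=9 gives 239 − 58×9 = -283 → no gain ✓; to p=22 gives 542 − 58×22 = -734 → no gain ✓.
Moderate-case (own payoff 239 − 25×9 = 14): to p=0 gives 137 → profitable ✗; to p=22 gives 542 − 25×22 = -8 → no gain ✓.
5 of the 6 constraints hold; not an equilibrium.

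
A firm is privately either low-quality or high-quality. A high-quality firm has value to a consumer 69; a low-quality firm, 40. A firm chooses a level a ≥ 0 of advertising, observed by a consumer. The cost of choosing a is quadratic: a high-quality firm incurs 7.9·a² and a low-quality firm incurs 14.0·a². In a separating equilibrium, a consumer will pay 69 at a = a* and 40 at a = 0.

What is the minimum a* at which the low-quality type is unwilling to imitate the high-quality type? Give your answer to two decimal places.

The low-quality type at a = 0 receives 40; imitating at a* yields 69 − 14.0·a*².
Indifference: 40 = 69 − 14.0·a*², so a*² = (69 − 40) / 14.0 ≈ 2.0714.
a* = √2.0714 ≈ 1.44.

1.44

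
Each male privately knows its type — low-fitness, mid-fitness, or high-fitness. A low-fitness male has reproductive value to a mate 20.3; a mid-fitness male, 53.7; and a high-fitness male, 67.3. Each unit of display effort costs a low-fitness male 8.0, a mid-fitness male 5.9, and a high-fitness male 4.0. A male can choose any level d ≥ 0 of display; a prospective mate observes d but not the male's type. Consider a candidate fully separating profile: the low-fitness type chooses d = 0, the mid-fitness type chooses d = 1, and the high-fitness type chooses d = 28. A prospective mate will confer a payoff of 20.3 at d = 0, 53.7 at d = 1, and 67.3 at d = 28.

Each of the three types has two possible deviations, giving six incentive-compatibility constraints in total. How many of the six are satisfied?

3

High-fitness (own payoff 67.3 − 4.0×28 = -44.7): to d=0 gives 20.3 → profitable ✗; to d=1 gives 53.7 − 4.0×1 = 49.7 → profitable ✗.
Low-fitness (own payoff 20.3): to d=1 gives 53.7 − 8.0×1 = 45.7 → profitable ✗; to d=28 gives 67.3 − 8.0×28 = -156.7 → no gain ✓.
Mid-fitness (own payoff 53.7 − 5.9×1 = 47.8): to d=0 gives 20.3 → no gain ✓; to d=28 gives 67.3 − 5.9×28 = -97.9 → no gain ✓.
3 of the 6 constraints hold; not an equilibrium.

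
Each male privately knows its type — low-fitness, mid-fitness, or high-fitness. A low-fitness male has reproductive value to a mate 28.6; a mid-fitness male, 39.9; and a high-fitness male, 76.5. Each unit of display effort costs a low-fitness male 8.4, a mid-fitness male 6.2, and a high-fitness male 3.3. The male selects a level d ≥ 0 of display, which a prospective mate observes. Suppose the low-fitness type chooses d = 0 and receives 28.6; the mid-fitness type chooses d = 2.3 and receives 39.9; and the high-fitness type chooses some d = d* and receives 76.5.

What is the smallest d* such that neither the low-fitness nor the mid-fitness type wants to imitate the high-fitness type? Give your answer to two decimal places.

Mid-fitness type (on-path payoff 39.9 − 6.2×2.3 = 25.64) won't mimic when 25.64 ≥ 76.5 − 6.2·d*, i.e. d* ≥ 8.20.
Low-fitness type (on-path payoff 28.6) won't mimic when 28.6 ≥ 76.5 − 8.4·d*, i.e. d* ≥ 5.70.
Both must hold, so d* = max(5.70, 8.20) = 8.20. The mid-fitness type's constraint binds.

8.20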